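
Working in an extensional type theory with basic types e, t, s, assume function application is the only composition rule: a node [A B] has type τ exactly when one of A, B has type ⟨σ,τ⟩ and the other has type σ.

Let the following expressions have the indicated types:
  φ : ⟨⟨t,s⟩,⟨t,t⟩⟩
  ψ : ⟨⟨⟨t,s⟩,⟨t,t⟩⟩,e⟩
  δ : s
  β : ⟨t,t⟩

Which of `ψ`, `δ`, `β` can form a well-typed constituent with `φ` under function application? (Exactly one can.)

ψ — combines: ψ : ⟨⟨⟨t,s⟩,⟨t,t⟩⟩,e⟩ takes φ : ⟨⟨t,s⟩,⟨t,t⟩⟩ as argument, giving e.
δ : s — neither side's domain matches the other.
β : ⟨t,t⟩ — neither side's domain matches the other.

ψ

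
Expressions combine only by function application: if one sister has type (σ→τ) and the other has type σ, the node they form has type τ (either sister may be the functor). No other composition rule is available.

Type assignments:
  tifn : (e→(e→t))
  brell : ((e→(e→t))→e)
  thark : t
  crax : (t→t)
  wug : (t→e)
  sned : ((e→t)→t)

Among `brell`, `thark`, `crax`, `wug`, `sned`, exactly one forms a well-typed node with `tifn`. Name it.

brell — combines: brell : ((e→(e→t))→e) takes tifn : (e→(e→t)) as argument, giving e.
thark : t — does not combine with tifn.
crax : (t→t) — does not combine with tifn.
wug : (t→e) — does not combine with tifn.
sned : ((e→t)→t) — does not combine with tifn.

brell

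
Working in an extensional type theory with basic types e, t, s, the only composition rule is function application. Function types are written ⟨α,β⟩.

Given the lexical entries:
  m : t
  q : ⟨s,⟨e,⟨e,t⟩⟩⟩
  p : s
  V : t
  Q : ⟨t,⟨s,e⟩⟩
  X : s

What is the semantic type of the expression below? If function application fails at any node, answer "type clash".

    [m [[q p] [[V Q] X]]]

type clash

[q p]: functor q : ⟨s,⟨e,⟨e,t⟩⟩⟩, argument p : s; result ⟨e,⟨e,t⟩⟩.
[V Q]: functor Q : ⟨t,⟨s,e⟩⟩, argument V : t; result ⟨s,e⟩.
[[V Q] X]: functor [V Q] : ⟨s,e⟩, argument X : s; result e.
[[q p] [[V Q] X]]: functor [q p] : ⟨e,⟨e,t⟩⟩, argument [[V Q] X] : e; result ⟨e,t⟩.
[m [[q p] [[V Q] X]]]: t and ⟨e,t⟩ cannot combine by function application — type clash.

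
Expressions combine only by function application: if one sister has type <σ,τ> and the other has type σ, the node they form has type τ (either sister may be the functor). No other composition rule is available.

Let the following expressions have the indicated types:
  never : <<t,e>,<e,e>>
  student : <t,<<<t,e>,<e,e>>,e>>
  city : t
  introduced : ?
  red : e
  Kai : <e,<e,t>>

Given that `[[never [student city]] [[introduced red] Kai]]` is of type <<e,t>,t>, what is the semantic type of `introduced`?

<e,<<e,<e,t>>,<e,<<e,t>,t>>>>

[[never [student city]] [[introduced red] Kai]] must have type <<e,t>,t>. The sister [never [student city]] has type e; that is not a function onto <<e,t>,t>, so [[introduced red] Kai] must be the functor, of type <e,<<e,t>,t>>.
[[introduced red] Kai] must have type <e,<<e,t>,t>>. The sister Kai has type <e,<e,t>>; that is not a function onto <e,<<e,t>,t>>, so [introduced red] must be the functor, of type <<e,<e,t>>,<e,<<e,t>,t>>>.
[introduced red] must have type <<e,<e,t>>,<e,<<e,t>,t>>>. The sister red has type e; that is not a function onto <<e,<e,t>>,<e,<<e,t>,t>>>, so introduced must be the functor, of type <e,<<e,<e,t>>,<e,<<e,t>,t>>>>.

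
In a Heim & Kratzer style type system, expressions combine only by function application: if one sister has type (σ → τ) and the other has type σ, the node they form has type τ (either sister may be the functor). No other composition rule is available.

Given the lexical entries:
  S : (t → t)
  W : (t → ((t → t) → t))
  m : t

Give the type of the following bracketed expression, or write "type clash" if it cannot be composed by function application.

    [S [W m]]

t

[W m]: W is (t → ((t → t) → t)), m is t; result ((t → t) → t).
[S [W m]]: [W m] is ((t → t) → t), S is (t → t); result t.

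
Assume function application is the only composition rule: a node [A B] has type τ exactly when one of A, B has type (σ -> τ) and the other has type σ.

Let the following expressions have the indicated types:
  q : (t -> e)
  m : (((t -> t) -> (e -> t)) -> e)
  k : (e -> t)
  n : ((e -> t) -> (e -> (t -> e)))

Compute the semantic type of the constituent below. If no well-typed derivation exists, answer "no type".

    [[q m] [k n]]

no type

[q m]: (t -> e) and (((t -> t) -> (e -> t)) -> e) cannot combine by function application — type clash.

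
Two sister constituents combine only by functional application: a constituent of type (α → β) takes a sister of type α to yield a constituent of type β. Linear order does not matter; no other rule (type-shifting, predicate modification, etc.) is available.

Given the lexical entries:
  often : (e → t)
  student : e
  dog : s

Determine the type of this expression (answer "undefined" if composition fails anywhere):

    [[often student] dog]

undefined

[often student]: (e → t) applied to e yields t.
[[often student] dog]: t and s cannot combine by function application — type clash.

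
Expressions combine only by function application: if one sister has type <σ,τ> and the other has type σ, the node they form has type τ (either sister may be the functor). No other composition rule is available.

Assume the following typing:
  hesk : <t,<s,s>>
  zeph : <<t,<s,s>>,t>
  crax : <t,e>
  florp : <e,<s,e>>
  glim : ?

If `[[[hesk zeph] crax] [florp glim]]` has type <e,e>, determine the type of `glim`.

[[[hesk zeph] crax] [florp glim]] is required to be <e,e>. [[hesk zeph] crax] : e cannot yield <e,e> as functor, so [florp glim] : <e,<e,e>>.
[florp glim] is required to be <e,<e,e>>. florp : <e,<s,e>> cannot yield <e,<e,e>> as functor, so glim : <<e,<s,e>>,<e,<e,e>>>.

<<e,<s,e>>,<e,<e,e>>>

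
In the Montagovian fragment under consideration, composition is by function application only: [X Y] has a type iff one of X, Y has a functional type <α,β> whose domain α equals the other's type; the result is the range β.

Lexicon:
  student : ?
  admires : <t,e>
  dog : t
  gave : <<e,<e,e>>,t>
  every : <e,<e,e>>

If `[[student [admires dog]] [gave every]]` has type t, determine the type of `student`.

For [[student [admires dog]] [gave every]] to have type t with [gave every] of type t, [student [admires dog]] must be the function: [student [admires dog]] : <t,t>.
For [student [admires dog]] to have type <t,t> with [admires dog] of type e, student must be the function: student : <e,<t,t>>.

<e,<t,t>>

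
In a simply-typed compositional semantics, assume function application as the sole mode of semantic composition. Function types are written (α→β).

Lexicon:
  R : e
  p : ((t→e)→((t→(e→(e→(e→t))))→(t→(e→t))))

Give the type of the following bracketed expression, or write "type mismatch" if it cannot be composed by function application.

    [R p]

At [R p]: neither e nor ((t→e)→((t→(e→(e→(e→t))))→(t→(e→t)))) can take the other as argument; the node is ill-typed.

type mismatch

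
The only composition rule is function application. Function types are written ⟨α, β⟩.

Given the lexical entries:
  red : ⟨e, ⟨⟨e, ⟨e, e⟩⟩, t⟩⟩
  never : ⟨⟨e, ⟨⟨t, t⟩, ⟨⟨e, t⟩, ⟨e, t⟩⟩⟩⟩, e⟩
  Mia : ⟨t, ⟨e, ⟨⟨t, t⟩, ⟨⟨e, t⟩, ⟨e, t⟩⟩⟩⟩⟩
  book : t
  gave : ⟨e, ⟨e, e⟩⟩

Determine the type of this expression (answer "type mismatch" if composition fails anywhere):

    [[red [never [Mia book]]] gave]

[Mia book] — Mia of type ⟨t, ⟨e, ⟨⟨t, t⟩, ⟨⟨e, t⟩, ⟨e, t⟩⟩⟩⟩⟩ combines with book of type t: type ⟨e, ⟨⟨t, t⟩, ⟨⟨e, t⟩, ⟨e, t⟩⟩⟩⟩.
[never [Mia book]] — never of type ⟨⟨e, ⟨⟨t, t⟩, ⟨⟨e, t⟩, ⟨e, t⟩⟩⟩⟩, e⟩ combines with [Mia book] of type ⟨e, ⟨⟨t, t⟩, ⟨⟨e, t⟩, ⟨e, t⟩⟩⟩⟩: type e.
[red [never [Mia book]]] — red of type ⟨e, ⟨⟨e, ⟨e, e⟩⟩, t⟩⟩ combines with [never [Mia book]] of type e: type ⟨⟨e, ⟨e, e⟩⟩, t⟩.
[[red [never [Mia book]]] gave] — [red [never [Mia book]]] of type ⟨⟨e, ⟨e, e⟩⟩, t⟩ combines with gave of type ⟨e, ⟨e, e⟩⟩: type t.

t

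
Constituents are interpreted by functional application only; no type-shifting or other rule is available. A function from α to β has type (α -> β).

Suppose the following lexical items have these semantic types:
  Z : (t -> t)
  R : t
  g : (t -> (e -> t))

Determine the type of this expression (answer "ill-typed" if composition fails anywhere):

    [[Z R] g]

(e -> t)

At [Z R], Z : (t -> t) takes R : t, giving t.
At [[Z R] g], g : (t -> (e -> t)) takes [Z R] : t, giving (e -> t).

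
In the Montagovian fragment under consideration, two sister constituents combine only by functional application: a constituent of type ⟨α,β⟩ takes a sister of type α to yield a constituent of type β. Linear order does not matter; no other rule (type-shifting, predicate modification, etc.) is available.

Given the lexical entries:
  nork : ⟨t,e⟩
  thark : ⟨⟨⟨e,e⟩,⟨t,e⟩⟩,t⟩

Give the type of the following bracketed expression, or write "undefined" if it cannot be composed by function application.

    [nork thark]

[nork thark]: ⟨t,e⟩ with ⟨⟨⟨e,e⟩,⟨t,e⟩⟩,t⟩ — neither is a function whose domain matches the other; composition fails here.

undefined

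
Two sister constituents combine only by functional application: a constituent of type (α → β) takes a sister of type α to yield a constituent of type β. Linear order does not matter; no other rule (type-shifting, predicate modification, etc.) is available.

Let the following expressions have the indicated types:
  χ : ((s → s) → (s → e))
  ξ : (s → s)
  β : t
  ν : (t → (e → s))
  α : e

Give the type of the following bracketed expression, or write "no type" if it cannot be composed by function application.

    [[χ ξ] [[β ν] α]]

e

[χ ξ] — χ of type ((s → s) → (s → e)) combines with ξ of type (s → s): type (s → e).
[β ν] — ν of type (t → (e → s)) combines with β of type t: type (e → s).
[[β ν] α] — [β ν] of type (e → s) combines with α of type e: type s.
[[χ ξ] [[β ν] α]] — [χ ξ] of type (s → e) combines with [[β ν] α] of type s: type e.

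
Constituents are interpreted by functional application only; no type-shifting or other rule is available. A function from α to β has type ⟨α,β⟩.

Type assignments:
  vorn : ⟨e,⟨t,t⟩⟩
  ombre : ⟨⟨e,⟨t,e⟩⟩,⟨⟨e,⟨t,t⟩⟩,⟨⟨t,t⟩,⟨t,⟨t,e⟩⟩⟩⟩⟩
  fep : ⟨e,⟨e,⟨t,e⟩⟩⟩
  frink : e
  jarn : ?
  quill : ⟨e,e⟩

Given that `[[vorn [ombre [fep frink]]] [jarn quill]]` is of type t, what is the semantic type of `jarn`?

⟨⟨e,e⟩,⟨⟨⟨t,t⟩,⟨t,⟨t,e⟩⟩⟩,t⟩⟩

At [[vorn [ombre [fep frink]]] [jarn quill]] (required: t): [vorn [ombre [fep frink]]] is ⟨⟨t,t⟩,⟨t,⟨t,e⟩⟩⟩, which is not a function with range t; hence [jarn quill] is the functor — type ⟨⟨⟨t,t⟩,⟨t,⟨t,e⟩⟩⟩,t⟩.
At [jarn quill] (required: ⟨⟨⟨t,t⟩,⟨t,⟨t,e⟩⟩⟩,t⟩): quill is ⟨e,e⟩, which is not a function with range ⟨⟨⟨t,t⟩,⟨t,⟨t,e⟩⟩⟩,t⟩; hence jarn is the functor — type ⟨⟨e,e⟩,⟨⟨⟨t,t⟩,⟨t,⟨t,e⟩⟩⟩,t⟩⟩.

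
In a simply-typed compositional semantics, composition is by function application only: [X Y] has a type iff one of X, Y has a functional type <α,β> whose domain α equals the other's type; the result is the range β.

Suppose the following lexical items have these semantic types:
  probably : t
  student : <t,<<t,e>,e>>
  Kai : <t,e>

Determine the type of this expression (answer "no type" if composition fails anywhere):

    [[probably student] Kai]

[probably student]: <t,<<t,e>,e>> applied to t yields <<t,e>,e>.
[[probably student] Kai]: <<t,e>,e> applied to <t,e> yields e.

e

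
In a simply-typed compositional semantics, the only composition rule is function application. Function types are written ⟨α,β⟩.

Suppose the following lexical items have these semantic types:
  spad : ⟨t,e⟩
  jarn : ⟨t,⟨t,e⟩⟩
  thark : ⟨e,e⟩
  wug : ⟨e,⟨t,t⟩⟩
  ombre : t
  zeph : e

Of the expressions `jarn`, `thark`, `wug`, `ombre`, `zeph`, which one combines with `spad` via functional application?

ombre

jarn : ⟨t,⟨t,e⟩⟩ — no; spad wants t, and jarn wants t.
thark : ⟨e,e⟩ — no; spad wants t, and thark wants e.
wug : ⟨e,⟨t,t⟩⟩ — no; spad wants t, and wug wants e.
ombre — combines: spad : ⟨t,e⟩ takes ombre : t as argument, giving e.
zeph : e — no; spad wants t, and zeph wants nothing (atomic).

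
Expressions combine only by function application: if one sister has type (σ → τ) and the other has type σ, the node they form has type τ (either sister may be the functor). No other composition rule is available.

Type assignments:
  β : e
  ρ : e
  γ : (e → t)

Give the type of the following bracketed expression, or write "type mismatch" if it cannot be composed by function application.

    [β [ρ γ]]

type mismatch

[ρ γ]: γ is (e → t), ρ is e; result t.
[β [ρ γ]]: e with t — neither is a function whose domain matches the other; composition fails here.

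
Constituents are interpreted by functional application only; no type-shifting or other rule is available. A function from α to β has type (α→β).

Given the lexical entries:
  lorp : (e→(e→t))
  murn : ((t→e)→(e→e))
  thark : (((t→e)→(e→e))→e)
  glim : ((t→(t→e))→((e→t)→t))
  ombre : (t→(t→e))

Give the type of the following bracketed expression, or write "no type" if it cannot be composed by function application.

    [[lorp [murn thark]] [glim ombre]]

t

[murn thark]: (((t→e)→(e→e))→e) applied to ((t→e)→(e→e)) yields e.
[lorp [murn thark]]: (e→(e→t)) applied to e yields (e→t).
[glim ombre]: ((t→(t→e))→((e→t)→t)) applied to (t→(t→e)) yields ((e→t)→t).
[[lorp [murn thark]] [glim ombre]]: ((e→t)→t) applied to (e→t) yields t.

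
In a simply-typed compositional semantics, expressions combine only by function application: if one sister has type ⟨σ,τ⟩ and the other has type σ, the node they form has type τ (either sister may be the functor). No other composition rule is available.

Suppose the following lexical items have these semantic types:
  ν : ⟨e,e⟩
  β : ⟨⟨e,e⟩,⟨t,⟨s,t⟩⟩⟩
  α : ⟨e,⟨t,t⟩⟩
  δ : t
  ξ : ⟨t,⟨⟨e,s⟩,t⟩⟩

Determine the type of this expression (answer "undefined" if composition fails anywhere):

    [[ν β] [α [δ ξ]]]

[ν β]: functor β : ⟨⟨e,e⟩,⟨t,⟨s,t⟩⟩⟩, argument ν : ⟨e,e⟩; result ⟨t,⟨s,t⟩⟩.
[δ ξ]: functor ξ : ⟨t,⟨⟨e,s⟩,t⟩⟩, argument δ : t; result ⟨⟨e,s⟩,t⟩.
At [α [δ ξ]]: neither ⟨e,⟨t,t⟩⟩ nor ⟨⟨e,s⟩,t⟩ can take the other as argument; the node is ill-typed.

undefined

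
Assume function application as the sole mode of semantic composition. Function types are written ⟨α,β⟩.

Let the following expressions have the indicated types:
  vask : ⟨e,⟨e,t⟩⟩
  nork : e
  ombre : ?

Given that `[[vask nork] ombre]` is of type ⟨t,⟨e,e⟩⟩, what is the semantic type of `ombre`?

[[vask nork] ombre] is required to be ⟨t,⟨e,e⟩⟩. [vask nork] : ⟨e,t⟩ cannot yield ⟨t,⟨e,e⟩⟩ as functor, so ombre : ⟨⟨e,t⟩,⟨t,⟨e,e⟩⟩⟩.

⟨⟨e,t⟩,⟨t,⟨e,e⟩⟩⟩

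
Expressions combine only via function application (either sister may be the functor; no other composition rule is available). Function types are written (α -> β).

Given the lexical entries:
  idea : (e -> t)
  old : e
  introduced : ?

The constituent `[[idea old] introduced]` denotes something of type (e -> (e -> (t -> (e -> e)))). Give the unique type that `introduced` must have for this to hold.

(t -> (e -> (e -> (t -> (e -> e)))))

[[idea old] introduced] is required to be (e -> (e -> (t -> (e -> e)))). [idea old] : t cannot yield (e -> (e -> (t -> (e -> e)))) as functor, so introduced : (t -> (e -> (e -> (t -> (e -> e))))).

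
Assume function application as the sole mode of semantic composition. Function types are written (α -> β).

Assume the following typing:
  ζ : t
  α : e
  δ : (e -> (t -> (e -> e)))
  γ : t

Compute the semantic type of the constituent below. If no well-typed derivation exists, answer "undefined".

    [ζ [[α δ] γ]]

[α δ] — δ of type (e -> (t -> (e -> e))) combines with α of type e: type (t -> (e -> e)).
[[α δ] γ] — [α δ] of type (t -> (e -> e)) combines with γ of type t: type (e -> e).
[ζ [[α δ] γ]]: t and (e -> e) cannot combine by function application — type clash.

undefined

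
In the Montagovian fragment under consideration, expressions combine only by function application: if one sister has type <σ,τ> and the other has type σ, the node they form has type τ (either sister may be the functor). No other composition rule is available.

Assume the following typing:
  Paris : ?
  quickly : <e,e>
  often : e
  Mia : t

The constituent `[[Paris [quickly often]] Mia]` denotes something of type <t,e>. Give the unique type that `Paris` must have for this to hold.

At [[Paris [quickly often]] Mia] (required: <t,e>): Mia is t, which is not a function with range <t,e>; hence [Paris [quickly often]] is the functor — type <t,<t,e>>.
At [Paris [quickly often]] (required: <t,<t,e>>): [quickly often] is e, which is not a function with range <t,<t,e>>; hence Paris is the functor — type <e,<t,<t,e>>>.

<e,<t,<t,e>>>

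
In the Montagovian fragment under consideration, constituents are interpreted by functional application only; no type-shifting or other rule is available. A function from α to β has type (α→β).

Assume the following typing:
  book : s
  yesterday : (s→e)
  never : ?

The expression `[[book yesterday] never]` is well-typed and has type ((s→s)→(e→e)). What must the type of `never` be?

At [[book yesterday] never] (required: ((s→s)→(e→e))): [book yesterday] is e, which is not a function with range ((s→s)→(e→e)); hence never is the functor — type (e→((s→s)→(e→e))).

(e→((s→s)→(e→e)))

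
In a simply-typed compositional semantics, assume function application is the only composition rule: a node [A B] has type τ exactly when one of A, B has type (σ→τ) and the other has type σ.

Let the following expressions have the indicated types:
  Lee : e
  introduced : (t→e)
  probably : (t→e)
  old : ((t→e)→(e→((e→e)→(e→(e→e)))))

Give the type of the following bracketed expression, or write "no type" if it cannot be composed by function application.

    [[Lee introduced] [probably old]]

no type

[Lee introduced]: e with (t→e) — neither is a function whose domain matches the other; composition fails here.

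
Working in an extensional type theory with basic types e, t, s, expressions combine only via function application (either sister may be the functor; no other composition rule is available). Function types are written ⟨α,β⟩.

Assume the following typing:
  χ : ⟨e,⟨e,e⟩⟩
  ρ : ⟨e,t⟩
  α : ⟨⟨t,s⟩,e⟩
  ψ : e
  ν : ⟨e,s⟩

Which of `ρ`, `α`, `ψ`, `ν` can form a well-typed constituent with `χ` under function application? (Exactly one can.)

ψ

ρ : ⟨e,t⟩ — does not combine with χ.
α : ⟨⟨t,s⟩,e⟩ — does not combine with χ.
ψ — combines: χ : ⟨e,⟨e,e⟩⟩ takes ψ : e as argument, giving ⟨e,e⟩.
ν : ⟨e,s⟩ — does not combine with χ.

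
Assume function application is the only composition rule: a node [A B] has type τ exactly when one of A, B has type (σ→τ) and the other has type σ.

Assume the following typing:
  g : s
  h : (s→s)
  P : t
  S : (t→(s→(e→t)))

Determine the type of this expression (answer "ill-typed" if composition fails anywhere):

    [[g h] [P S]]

(e→t)

[g h] — h of type (s→s) combines with g of type s: type s.
[P S] — S of type (t→(s→(e→t))) combines with P of type t: type (s→(e→t)).
[[g h] [P S]] — [P S] of type (s→(e→t)) combines with [g h] of type s: type (e→t).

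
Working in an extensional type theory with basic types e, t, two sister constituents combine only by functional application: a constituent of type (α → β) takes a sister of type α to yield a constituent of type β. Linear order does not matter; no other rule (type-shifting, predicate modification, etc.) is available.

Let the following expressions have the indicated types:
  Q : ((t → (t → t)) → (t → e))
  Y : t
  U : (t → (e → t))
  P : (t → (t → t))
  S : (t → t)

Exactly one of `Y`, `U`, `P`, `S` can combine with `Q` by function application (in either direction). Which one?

P

Y : t — Q needs (t → (t → t)); Y needs nothing (atomic); neither fits.
U : (t → (e → t)) — Q needs (t → (t → t)); U needs t; neither fits.
P — combines: Q : ((t → (t → t)) → (t → e)) takes P : (t → (t → t)) as argument, giving (t → e).
S : (t → t) — Q needs (t → (t → t)); S needs t; neither fits.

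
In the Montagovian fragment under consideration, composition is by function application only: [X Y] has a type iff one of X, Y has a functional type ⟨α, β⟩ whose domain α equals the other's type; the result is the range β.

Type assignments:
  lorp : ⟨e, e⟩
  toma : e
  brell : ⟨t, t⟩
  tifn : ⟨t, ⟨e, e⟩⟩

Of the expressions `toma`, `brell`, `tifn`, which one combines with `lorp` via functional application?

toma — combines: lorp : ⟨e, e⟩ takes toma : e as argument, giving e.
brell : ⟨t, t⟩ — lorp needs e; brell needs t; neither fits.
tifn : ⟨t, ⟨e, e⟩⟩ — lorp needs e; tifn needs t; neither fits.

toma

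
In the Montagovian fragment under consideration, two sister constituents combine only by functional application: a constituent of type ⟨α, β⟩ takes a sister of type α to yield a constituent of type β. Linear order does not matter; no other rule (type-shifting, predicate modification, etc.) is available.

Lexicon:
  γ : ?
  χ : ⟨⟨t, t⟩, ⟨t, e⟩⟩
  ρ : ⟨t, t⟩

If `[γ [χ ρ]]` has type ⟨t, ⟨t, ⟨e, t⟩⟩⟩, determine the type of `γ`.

For [γ [χ ρ]] to have type ⟨t, ⟨t, ⟨e, t⟩⟩⟩ with [χ ρ] of type ⟨t, e⟩, γ must be the function: γ : ⟨⟨t, e⟩, ⟨t, ⟨t, ⟨e, t⟩⟩⟩⟩.

⟨⟨t, e⟩, ⟨t, ⟨t, ⟨e, t⟩⟩⟩⟩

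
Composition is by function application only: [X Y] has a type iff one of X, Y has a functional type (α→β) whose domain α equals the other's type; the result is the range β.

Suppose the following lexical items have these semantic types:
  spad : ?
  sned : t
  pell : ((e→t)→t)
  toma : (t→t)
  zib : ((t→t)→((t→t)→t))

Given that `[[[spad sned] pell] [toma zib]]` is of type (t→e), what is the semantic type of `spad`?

(t→(((e→t)→t)→(((t→t)→t)→(t→e))))

[[[spad sned] pell] [toma zib]] is required to be (t→e). [toma zib] : ((t→t)→t) cannot yield (t→e) as functor, so [[spad sned] pell] : (((t→t)→t)→(t→e)).
[[spad sned] pell] is required to be (((t→t)→t)→(t→e)). pell : ((e→t)→t) cannot yield (((t→t)→t)→(t→e)) as functor, so [spad sned] : (((e→t)→t)→(((t→t)→t)→(t→e))).
[spad sned] is required to be (((e→t)→t)→(((t→t)→t)→(t→e))). sned : t cannot yield (((e→t)→t)→(((t→t)→t)→(t→e))) as functor, so spad : (t→(((e→t)→t)→(((t→t)→t)→(t→e)))).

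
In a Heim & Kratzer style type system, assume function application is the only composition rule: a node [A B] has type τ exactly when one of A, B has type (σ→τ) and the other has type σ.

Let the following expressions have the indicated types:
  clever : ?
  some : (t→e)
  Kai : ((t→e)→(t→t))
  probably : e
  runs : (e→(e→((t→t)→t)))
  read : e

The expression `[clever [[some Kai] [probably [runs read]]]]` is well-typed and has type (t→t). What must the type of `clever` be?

(t→(t→t))

At [clever [[some Kai] [probably [runs read]]]] (required: (t→t)): [[some Kai] [probably [runs read]]] is t, which is not a function with range (t→t); hence clever is the functor — type (t→(t→t)).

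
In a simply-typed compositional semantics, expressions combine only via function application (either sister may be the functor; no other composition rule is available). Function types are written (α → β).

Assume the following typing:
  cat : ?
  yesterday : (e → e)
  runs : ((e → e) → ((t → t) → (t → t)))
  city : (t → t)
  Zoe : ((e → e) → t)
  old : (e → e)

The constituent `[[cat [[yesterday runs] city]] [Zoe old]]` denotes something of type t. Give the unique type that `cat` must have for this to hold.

((t → t) → (t → t))

[[cat [[yesterday runs] city]] [Zoe old]] must have type t. The sister [Zoe old] has type t; that is not a function onto t, so [cat [[yesterday runs] city]] must be the functor, of type (t → t).
[cat [[yesterday runs] city]] must have type (t → t). The sister [[yesterday runs] city] has type (t → t); that is not a function onto (t → t), so cat must be the functor, of type ((t → t) → (t → t)).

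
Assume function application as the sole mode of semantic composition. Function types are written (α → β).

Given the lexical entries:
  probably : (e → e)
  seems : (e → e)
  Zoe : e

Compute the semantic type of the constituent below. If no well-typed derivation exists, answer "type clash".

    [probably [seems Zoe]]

[seems Zoe]: seems is (e → e), Zoe is e; result e.
[probably [seems Zoe]]: probably is (e → e), [seems Zoe] is e; result e.

e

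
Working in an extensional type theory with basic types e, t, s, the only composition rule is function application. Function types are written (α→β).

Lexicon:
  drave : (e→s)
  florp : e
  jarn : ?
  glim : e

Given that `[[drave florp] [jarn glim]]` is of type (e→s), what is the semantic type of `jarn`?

[[drave florp] [jarn glim]] is required to be (e→s). [drave florp] : s cannot yield (e→s) as functor, so [jarn glim] : (s→(e→s)).
[jarn glim] is required to be (s→(e→s)). glim : e cannot yield (s→(e→s)) as functor, so jarn : (e→(s→(e→s))).

(e→(s→(e→s)))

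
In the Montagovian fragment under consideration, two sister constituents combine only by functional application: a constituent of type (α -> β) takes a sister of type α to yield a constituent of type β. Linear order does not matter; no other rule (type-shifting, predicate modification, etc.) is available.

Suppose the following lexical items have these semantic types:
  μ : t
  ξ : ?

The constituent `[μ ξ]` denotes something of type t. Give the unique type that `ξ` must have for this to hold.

At [μ ξ] (required: t): μ is t, which is not a function with range t; hence ξ is the functor — type (t -> t).

(t -> t)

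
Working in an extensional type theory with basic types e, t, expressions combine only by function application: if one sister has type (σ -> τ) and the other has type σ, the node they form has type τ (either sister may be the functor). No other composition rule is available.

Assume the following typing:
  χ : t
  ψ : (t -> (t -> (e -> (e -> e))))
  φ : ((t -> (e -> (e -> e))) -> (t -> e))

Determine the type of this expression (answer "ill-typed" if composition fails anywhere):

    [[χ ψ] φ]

(t -> e)

[χ ψ]: ψ is (t -> (t -> (e -> (e -> e)))), χ is t; result (t -> (e -> (e -> e))).
[[χ ψ] φ]: φ is ((t -> (e -> (e -> e))) -> (t -> e)), [χ ψ] is (t -> (e -> (e -> e))); result (t -> e).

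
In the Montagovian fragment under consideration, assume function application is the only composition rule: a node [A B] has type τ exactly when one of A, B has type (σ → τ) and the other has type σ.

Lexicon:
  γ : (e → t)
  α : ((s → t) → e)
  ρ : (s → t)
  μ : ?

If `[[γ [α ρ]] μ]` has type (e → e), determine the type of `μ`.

For [[γ [α ρ]] μ] to have type (e → e) with [γ [α ρ]] of type t, μ must be the function: μ : (t → (e → e)).

(t → (e → e))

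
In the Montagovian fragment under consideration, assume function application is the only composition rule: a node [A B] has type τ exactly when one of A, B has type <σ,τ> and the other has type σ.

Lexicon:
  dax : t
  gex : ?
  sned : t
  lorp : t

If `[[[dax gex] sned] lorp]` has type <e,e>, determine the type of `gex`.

<t,<t,<t,<e,e>>>>

At [[[dax gex] sned] lorp] (required: <e,e>): lorp is t, which is not a function with range <e,e>; hence [[dax gex] sned] is the functor — type <t,<e,e>>.
At [[dax gex] sned] (required: <t,<e,e>>): sned is t, which is not a function with range <t,<e,e>>; hence [dax gex] is the functor — type <t,<t,<e,e>>>.
At [dax gex] (required: <t,<t,<e,e>>>): dax is t, which is not a function with range <t,<t,<e,e>>>; hence gex is the functor — type <t,<t,<t,<e,e>>>>.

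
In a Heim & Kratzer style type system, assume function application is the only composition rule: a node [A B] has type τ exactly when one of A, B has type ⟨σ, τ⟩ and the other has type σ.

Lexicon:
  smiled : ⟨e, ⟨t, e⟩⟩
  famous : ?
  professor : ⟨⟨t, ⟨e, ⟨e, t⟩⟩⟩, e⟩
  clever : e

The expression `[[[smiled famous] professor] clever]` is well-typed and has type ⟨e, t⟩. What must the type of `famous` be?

For [[[smiled famous] professor] clever] to have type ⟨e, t⟩ with clever of type e, [[smiled famous] professor] must be the function: [[smiled famous] professor] : ⟨e, ⟨e, t⟩⟩.
For [[smiled famous] professor] to have type ⟨e, ⟨e, t⟩⟩ with professor of type ⟨⟨t, ⟨e, ⟨e, t⟩⟩⟩, e⟩, [smiled famous] must be the function: [smiled famous] : ⟨⟨⟨t, ⟨e, ⟨e, t⟩⟩⟩, e⟩, ⟨e, ⟨e, t⟩⟩⟩.
For [smiled famous] to have type ⟨⟨⟨t, ⟨e, ⟨e, t⟩⟩⟩, e⟩, ⟨e, ⟨e, t⟩⟩⟩ with smiled of type ⟨e, ⟨t, e⟩⟩, famous must be the function: famous : ⟨⟨e, ⟨t, e⟩⟩, ⟨⟨⟨t, ⟨e, ⟨e, t⟩⟩⟩, e⟩, ⟨e, ⟨e, t⟩⟩⟩⟩.

⟨⟨e, ⟨t, e⟩⟩, ⟨⟨⟨t, ⟨e, ⟨e, t⟩⟩⟩, e⟩, ⟨e, ⟨e, t⟩⟩⟩⟩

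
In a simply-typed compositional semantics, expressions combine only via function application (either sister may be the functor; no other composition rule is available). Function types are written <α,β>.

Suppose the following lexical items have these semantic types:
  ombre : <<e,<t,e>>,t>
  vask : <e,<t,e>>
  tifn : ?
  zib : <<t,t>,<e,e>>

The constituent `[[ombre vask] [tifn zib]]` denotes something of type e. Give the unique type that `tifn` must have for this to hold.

<<<t,t>,<e,e>>,<t,e>>

At [[ombre vask] [tifn zib]] (required: e): [ombre vask] is t, which is not a function with range e; hence [tifn zib] is the functor — type <t,e>.
At [tifn zib] (required: <t,e>): zib is <<t,t>,<e,e>>, which is not a function with range <t,e>; hence tifn is the functor — type <<<t,t>,<e,e>>,<t,e>>.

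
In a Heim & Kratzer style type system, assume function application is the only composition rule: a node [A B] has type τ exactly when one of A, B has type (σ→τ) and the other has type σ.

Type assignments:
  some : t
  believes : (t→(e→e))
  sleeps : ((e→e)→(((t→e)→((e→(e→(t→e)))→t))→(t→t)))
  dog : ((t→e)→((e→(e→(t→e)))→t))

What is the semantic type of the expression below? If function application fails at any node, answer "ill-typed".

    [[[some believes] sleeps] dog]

[some believes]: functor believes : (t→(e→e)), argument some : t; result (e→e).
[[some believes] sleeps]: functor sleeps : ((e→e)→(((t→e)→((e→(e→(t→e)))→t))→(t→t))), argument [some believes] : (e→e); result (((t→e)→((e→(e→(t→e)))→t))→(t→t)).
[[[some believes] sleeps] dog]: functor [[some believes] sleeps] : (((t→e)→((e→(e→(t→e)))→t))→(t→t)), argument dog : ((t→e)→((e→(e→(t→e)))→t)); result (t→t).

(t→t)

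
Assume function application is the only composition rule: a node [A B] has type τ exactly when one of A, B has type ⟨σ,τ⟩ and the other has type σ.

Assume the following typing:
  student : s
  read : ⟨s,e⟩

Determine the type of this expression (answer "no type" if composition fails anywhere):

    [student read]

e

[student read]: read is ⟨s,e⟩, student is s; result e.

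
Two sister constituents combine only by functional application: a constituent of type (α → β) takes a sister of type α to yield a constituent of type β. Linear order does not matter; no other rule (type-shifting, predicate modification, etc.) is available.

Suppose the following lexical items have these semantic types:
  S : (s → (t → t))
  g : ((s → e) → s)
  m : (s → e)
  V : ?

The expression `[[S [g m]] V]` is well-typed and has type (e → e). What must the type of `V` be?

For [[S [g m]] V] to have type (e → e) with [S [g m]] of type (t → t), V must be the function: V : ((t → t) → (e → e)).

((t → t) → (e → e))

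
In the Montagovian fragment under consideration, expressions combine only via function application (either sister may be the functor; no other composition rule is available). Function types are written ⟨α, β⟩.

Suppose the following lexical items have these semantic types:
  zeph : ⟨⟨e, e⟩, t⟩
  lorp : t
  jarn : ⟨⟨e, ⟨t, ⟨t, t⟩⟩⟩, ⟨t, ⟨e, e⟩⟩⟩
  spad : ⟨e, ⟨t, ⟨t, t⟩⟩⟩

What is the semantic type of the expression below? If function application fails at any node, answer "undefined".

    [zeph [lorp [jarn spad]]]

At [jarn spad], jarn : ⟨⟨e, ⟨t, ⟨t, t⟩⟩⟩, ⟨t, ⟨e, e⟩⟩⟩ takes spad : ⟨e, ⟨t, ⟨t, t⟩⟩⟩, giving ⟨t, ⟨e, e⟩⟩.
At [lorp [jarn spad]], [jarn spad] : ⟨t, ⟨e, e⟩⟩ takes lorp : t, giving ⟨e, e⟩.
At [zeph [lorp [jarn spad]]], zeph : ⟨⟨e, e⟩, t⟩ takes [lorp [jarn spad]] : ⟨e, e⟩, giving t.

t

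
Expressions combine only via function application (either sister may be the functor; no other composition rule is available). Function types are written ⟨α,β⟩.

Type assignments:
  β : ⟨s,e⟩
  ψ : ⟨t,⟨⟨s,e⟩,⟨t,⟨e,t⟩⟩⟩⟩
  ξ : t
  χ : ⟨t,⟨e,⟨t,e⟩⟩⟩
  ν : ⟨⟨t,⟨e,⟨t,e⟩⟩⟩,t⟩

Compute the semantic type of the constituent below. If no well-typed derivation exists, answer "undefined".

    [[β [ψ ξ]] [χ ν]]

At [ψ ξ], ψ : ⟨t,⟨⟨s,e⟩,⟨t,⟨e,t⟩⟩⟩⟩ takes ξ : t, giving ⟨⟨s,e⟩,⟨t,⟨e,t⟩⟩⟩.
At [β [ψ ξ]], [ψ ξ] : ⟨⟨s,e⟩,⟨t,⟨e,t⟩⟩⟩ takes β : ⟨s,e⟩, giving ⟨t,⟨e,t⟩⟩.
At [χ ν], ν : ⟨⟨t,⟨e,⟨t,e⟩⟩⟩,t⟩ takes χ : ⟨t,⟨e,⟨t,e⟩⟩⟩, giving t.
At [[β [ψ ξ]] [χ ν]], [β [ψ ξ]] : ⟨t,⟨e,t⟩⟩ takes [χ ν] : t, giving ⟨e,t⟩.

⟨e,t⟩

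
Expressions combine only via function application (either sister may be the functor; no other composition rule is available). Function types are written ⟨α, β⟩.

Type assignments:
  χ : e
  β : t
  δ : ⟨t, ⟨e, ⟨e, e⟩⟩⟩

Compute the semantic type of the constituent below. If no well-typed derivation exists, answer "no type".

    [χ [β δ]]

[β δ]: functor δ : ⟨t, ⟨e, ⟨e, e⟩⟩⟩, argument β : t; result ⟨e, ⟨e, e⟩⟩.
[χ [β δ]]: functor [β δ] : ⟨e, ⟨e, e⟩⟩, argument χ : e; result ⟨e, e⟩.

⟨e, e⟩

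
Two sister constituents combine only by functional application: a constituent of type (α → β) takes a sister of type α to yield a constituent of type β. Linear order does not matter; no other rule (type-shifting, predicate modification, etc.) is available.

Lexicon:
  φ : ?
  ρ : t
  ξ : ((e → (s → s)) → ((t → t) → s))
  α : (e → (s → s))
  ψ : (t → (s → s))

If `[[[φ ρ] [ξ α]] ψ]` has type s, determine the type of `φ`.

(t → (((t → t) → s) → ((t → (s → s)) → s)))

[[[φ ρ] [ξ α]] ψ] is required to be s. ψ : (t → (s → s)) cannot yield s as functor, so [[φ ρ] [ξ α]] : ((t → (s → s)) → s).
[[φ ρ] [ξ α]] is required to be ((t → (s → s)) → s). [ξ α] : ((t → t) → s) cannot yield ((t → (s → s)) → s) as functor, so [φ ρ] : (((t → t) → s) → ((t → (s → s)) → s)).
[φ ρ] is required to be (((t → t) → s) → ((t → (s → s)) → s)). ρ : t cannot yield (((t → t) → s) → ((t → (s → s)) → s)) as functor, so φ : (t → (((t → t) → s) → ((t → (s → s)) → s))).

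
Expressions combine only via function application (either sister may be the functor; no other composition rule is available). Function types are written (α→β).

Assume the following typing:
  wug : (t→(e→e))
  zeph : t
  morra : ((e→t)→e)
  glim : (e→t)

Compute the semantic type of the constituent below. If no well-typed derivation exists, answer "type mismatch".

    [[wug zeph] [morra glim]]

[wug zeph] — wug of type (t→(e→e)) combines with zeph of type t: type (e→e).
[morra glim] — morra of type ((e→t)→e) combines with glim of type (e→t): type e.
[[wug zeph] [morra glim]] — [wug zeph] of type (e→e) combines with [morra glim] of type e: type e.

e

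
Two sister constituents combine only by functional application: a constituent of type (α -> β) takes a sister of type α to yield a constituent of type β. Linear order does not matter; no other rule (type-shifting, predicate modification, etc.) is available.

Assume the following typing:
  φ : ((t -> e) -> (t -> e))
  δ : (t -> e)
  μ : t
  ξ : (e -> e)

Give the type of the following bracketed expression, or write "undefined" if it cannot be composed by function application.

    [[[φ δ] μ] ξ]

e

[φ δ]: φ is ((t -> e) -> (t -> e)), δ is (t -> e); result (t -> e).
[[φ δ] μ]: [φ δ] is (t -> e), μ is t; result e.
[[[φ δ] μ] ξ]: ξ is (e -> e), [[φ δ] μ] is e; result e.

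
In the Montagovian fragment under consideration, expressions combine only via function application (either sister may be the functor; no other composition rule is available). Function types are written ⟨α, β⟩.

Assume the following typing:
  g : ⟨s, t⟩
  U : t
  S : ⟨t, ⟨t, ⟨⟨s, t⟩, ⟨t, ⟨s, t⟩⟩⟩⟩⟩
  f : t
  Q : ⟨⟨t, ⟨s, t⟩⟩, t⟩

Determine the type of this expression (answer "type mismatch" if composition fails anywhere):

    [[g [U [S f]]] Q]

t

[S f] — S of type ⟨t, ⟨t, ⟨⟨s, t⟩, ⟨t, ⟨s, t⟩⟩⟩⟩⟩ combines with f of type t: type ⟨t, ⟨⟨s, t⟩, ⟨t, ⟨s, t⟩⟩⟩⟩.
[U [S f]] — [S f] of type ⟨t, ⟨⟨s, t⟩, ⟨t, ⟨s, t⟩⟩⟩⟩ combines with U of type t: type ⟨⟨s, t⟩, ⟨t, ⟨s, t⟩⟩⟩.
[g [U [S f]]] — [U [S f]] of type ⟨⟨s, t⟩, ⟨t, ⟨s, t⟩⟩⟩ combines with g of type ⟨s, t⟩: type ⟨t, ⟨s, t⟩⟩.
[[g [U [S f]]] Q] — Q of type ⟨⟨t, ⟨s, t⟩⟩, t⟩ combines with [g [U [S f]]] of type ⟨t, ⟨s, t⟩⟩: type t.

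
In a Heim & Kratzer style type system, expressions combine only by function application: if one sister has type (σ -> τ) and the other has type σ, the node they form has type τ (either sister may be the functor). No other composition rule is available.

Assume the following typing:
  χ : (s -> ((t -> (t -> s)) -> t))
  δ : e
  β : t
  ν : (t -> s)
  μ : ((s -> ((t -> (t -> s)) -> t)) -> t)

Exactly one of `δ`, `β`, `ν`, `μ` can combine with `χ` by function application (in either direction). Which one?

δ : e — χ needs s; δ needs nothing (atomic); neither fits.
β : t — χ needs s; β needs nothing (atomic); neither fits.
ν : (t -> s) — χ needs s; ν needs t; neither fits.
μ — combines: μ : ((s -> ((t -> (t -> s)) -> t)) -> t) takes χ : (s -> ((t -> (t -> s)) -> t)) as argument, giving t.

μ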